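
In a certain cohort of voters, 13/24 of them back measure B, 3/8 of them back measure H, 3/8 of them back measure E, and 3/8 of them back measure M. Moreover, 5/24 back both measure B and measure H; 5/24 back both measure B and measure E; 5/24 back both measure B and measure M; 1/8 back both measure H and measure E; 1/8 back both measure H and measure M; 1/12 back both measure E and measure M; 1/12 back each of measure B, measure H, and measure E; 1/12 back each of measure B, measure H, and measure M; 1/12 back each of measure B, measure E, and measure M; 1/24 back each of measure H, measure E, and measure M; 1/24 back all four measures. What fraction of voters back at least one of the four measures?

P(union) = 13/24 + 3/8 + 3/8 + 3/8 − 5/24 − 5/24 − 5/24 − 1/8 − 1/8 − 1/12 + 1/12 + 1/12 + 1/12 + 1/24 − 1/24 = 23/24

23/24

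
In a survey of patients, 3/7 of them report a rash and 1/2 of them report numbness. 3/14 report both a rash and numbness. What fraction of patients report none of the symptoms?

Apply inclusion-exclusion:
P(at least one) = 3/7 + 1/2 − 3/14 = 5/7
P(none) = 1 − 5/7 = 2/7

2/7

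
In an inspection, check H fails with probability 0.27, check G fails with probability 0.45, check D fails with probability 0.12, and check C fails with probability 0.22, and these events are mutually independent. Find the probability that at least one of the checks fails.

0.7244104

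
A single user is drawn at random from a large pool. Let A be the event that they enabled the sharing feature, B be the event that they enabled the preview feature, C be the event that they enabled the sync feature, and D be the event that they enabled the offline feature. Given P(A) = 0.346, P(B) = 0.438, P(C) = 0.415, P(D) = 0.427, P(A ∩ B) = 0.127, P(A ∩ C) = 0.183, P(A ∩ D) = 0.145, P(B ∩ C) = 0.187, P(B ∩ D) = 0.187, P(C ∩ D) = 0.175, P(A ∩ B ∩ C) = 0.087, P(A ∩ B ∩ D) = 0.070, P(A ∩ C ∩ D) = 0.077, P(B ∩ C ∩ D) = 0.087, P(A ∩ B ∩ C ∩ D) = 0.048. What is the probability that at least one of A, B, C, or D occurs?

0.895

By inclusion–exclusion:
P(A ∪ B ∪ C ∪ D) = 0.346 + 0.438 + 0.415 + 0.427 − 0.127 − 0.183 − 0.145 − 0.187 − 0.187 − 0.175 + 0.087 + 0.070 + 0.077 + 0.087 − 0.048 = 0.895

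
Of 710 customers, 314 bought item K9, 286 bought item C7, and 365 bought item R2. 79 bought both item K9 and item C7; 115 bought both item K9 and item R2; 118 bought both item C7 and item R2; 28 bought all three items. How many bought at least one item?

681

Apply inclusion-exclusion:
|at least one| = 314 + 286 + 365 − 79 − 115 − 118 + 28 = 681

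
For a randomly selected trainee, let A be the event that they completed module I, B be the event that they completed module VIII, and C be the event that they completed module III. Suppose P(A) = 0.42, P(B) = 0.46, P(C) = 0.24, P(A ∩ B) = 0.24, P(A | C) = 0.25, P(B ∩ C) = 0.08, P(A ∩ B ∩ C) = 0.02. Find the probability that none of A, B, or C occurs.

P(A ∩ C) = P(C)·P(A|C) = 0.24 × 0.25 = 0.06
Using inclusion–exclusion:
P(A ∪ B ∪ C) = 0.42 + 0.46 + 0.24 − 0.24 − 0.06 − 0.08 + 0.02 = 0.76
P(none) = 1 − 0.76 = 0.24

0.24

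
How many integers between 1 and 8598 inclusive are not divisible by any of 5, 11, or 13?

5773

Inclusion–exclusion gives
1719 + 781 + 661 − 156 − 132 − 60 + 12 = 2825
8598 − 2825 = 5773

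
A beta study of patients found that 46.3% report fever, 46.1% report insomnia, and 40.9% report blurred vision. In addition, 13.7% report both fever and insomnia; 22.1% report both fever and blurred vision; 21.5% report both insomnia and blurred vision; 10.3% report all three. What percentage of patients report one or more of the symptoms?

By inclusion-exclusion,
P(≥1) = 46.3 + 46.1 + 40.9 − 13.7 − 22.1 − 21.5 + 10.3 = 86.3%

86.3%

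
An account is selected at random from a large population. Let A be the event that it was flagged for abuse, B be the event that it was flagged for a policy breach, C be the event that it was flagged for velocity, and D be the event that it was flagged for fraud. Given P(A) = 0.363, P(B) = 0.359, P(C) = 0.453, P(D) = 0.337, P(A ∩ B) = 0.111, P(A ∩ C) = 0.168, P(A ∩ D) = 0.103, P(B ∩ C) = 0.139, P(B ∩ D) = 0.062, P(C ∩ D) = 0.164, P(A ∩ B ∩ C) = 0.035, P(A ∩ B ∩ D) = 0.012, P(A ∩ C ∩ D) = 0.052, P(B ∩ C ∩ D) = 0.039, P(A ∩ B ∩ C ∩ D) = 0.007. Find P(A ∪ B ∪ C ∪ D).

P(A ∪ B ∪ C ∪ D) = 0.363 + 0.359 + 0.453 + 0.337 − 0.111 − 0.168 − 0.103 − 0.139 − 0.062 − 0.164 + 0.035 + 0.012 + 0.052 + 0.039 − 0.007 = 0.896

0.896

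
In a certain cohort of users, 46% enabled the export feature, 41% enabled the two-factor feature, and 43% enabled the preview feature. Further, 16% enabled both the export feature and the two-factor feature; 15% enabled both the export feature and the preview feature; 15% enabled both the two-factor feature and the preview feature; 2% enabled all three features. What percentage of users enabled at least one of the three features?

86%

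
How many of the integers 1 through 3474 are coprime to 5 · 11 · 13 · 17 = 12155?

floor(3474/5) + floor(3474/11) + floor(3474/13) + floor(3474/17) − floor(3474/55) − floor(3474/65) − floor(3474/85) − floor(3474/143) − floor(3474/187) − floor(3474/221) + floor(3474/715) + floor(3474/935) + floor(3474/1105) + floor(3474/2431) − floor(3474/12155) = 694 + 315 + 267 + 204 − 63 − 53 − 40 − 24 − 18 − 15 + 4 + 3 + 3 + 1 − 0 = 1278
3474 − 1278 = 2196

2196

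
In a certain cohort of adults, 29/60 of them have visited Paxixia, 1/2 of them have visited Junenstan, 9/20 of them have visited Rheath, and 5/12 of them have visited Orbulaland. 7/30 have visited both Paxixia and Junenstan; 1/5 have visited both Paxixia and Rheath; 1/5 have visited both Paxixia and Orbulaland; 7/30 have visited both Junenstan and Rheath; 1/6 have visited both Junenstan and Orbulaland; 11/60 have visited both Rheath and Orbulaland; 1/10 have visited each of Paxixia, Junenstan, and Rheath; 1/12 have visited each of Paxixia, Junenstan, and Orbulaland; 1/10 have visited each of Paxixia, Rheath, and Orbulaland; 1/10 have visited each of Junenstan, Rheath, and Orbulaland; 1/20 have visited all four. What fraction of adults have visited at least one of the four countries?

By inclusion–exclusion:
P(≥1) = 29/60 + 1/2 + 9/20 + 5/12 − 7/30 − 1/5 − 1/5 − 7/30 − 1/6 − 11/60 + 1/10 + 1/12 + 1/10 + 1/10 − 1/20 = 29/30

29/30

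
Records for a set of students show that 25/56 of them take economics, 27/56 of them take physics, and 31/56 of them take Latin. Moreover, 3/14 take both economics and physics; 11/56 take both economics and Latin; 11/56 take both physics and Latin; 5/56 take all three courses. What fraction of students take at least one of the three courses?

By inclusion–exclusion:
P(≥1) = 25/56 + 27/56 + 31/56 − 3/14 − 11/56 − 11/56 + 5/56 = 27/28

27/28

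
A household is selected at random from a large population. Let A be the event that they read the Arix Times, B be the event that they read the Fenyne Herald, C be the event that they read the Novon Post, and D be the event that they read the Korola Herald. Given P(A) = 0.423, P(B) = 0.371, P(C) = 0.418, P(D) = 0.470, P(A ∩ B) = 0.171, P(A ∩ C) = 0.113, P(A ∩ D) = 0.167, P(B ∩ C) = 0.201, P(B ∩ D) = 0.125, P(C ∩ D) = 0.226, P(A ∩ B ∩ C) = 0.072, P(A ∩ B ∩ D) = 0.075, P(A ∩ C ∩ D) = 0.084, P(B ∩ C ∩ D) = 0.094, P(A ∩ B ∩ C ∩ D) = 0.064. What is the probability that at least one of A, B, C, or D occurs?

Apply inclusion-exclusion:
P(A ∪ B ∪ C ∪ D) = 0.423 + 0.371 + 0.418 + 0.470 − 0.171 − 0.113 − 0.167 − 0.201 − 0.125 − 0.226 + 0.072 + 0.075 + 0.084 + 0.094 − 0.064 = 0.940

0.940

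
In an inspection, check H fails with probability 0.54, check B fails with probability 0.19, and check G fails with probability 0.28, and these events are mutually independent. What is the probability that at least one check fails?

0.731728

P(none) = (1 − 0.54) × (1 − 0.19) × (1 − 0.28) = 0.46 × 0.81 × 0.72 = 0.268272
P(at least one) = 1 − 0.268272 = 0.731728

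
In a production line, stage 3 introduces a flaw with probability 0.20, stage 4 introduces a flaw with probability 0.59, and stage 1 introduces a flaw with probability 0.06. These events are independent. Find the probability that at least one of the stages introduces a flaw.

P(none) = (1 − 0.20) × (1 − 0.59) × (1 − 0.06) = 0.80 × 0.41 × 0.94 = 0.30832
P(at least one) = 1 − 0.30832 = 0.69168

0.69168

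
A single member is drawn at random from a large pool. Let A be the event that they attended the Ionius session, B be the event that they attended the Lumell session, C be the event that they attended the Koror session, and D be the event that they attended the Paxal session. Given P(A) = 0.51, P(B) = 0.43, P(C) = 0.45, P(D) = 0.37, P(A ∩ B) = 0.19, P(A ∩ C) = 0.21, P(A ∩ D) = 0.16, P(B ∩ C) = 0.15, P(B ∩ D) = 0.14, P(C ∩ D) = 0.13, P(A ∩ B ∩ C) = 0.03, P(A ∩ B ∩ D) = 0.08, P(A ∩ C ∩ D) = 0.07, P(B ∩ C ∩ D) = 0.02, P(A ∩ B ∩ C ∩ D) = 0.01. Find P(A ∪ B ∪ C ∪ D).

By inclusion-exclusion,
P(A ∪ B ∪ C ∪ D) = 0.51 + 0.43 + 0.45 + 0.37 − 0.19 − 0.21 − 0.16 − 0.15 − 0.14 − 0.13 + 0.03 + 0.08 + 0.07 + 0.02 − 0.01 = 0.97

0.97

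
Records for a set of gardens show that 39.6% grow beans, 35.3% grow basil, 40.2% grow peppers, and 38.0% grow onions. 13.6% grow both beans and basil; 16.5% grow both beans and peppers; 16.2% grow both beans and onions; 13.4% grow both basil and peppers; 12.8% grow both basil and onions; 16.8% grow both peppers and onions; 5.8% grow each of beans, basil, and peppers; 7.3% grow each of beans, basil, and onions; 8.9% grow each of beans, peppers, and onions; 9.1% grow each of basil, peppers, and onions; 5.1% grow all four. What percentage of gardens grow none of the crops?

10.2%

Using inclusion–exclusion:
P(at least one) = 39.6 + 35.3 + 40.2 + 38.0 − 13.6 − 16.5 − 16.2 − 13.4 − 12.8 − 16.8 + 5.8 + 7.3 + 8.9 + 9.1 − 5.1 = 89.8%
P(none) = 100% − 89.8% = 10.2%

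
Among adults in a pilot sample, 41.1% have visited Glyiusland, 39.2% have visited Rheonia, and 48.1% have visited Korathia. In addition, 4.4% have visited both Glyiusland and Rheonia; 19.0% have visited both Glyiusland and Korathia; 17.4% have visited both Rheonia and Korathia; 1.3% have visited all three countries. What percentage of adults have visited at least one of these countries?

88.9%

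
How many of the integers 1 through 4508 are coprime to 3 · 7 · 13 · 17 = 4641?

2238

By inclusion–exclusion:
floor(4508/3) + floor(4508/7) + floor(4508/13) + floor(4508/17) − floor(4508/21) − floor(4508/39) − floor(4508/51) − floor(4508/91) − floor(4508/119) − floor(4508/221) + floor(4508/273) + floor(4508/357) + floor(4508/663) + floor(4508/1547) − floor(4508/4641) = 1502 + 644 + 346 + 265 − 214 − 115 − 88 − 49 − 37 − 20 + 16 + 12 + 6 + 2 − 0 = 2270
4508 − 2270 = 2238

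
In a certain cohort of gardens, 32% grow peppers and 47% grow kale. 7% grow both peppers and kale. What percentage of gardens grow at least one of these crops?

P(union) = 32 + 47 − 7 = 72%

72%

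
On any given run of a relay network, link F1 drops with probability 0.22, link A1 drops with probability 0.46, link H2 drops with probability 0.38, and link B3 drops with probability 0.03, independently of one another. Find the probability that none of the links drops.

0.25330968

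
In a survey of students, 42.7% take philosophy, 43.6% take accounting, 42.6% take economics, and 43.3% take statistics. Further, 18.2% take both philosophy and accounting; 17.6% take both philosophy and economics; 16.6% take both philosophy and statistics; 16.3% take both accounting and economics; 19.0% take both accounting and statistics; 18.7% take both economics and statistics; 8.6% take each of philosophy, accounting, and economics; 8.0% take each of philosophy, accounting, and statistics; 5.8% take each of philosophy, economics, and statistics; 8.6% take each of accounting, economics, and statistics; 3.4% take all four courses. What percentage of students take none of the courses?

Using inclusion–exclusion:
P(at least one) = 42.7 + 43.6 + 42.6 + 43.3 − 18.2 − 17.6 − 16.6 − 16.3 − 19.0 − 18.7 + 8.6 + 8.0 + 5.8 + 8.6 − 3.4 = 93.4%
P(none) = 100% − 93.4% = 6.6%

6.6%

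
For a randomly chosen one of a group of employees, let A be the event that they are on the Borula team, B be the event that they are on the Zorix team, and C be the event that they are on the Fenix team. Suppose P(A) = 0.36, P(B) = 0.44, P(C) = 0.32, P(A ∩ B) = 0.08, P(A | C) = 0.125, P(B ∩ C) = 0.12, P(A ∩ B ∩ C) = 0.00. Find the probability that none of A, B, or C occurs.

0.12

P(A ∩ C) = P(C)·P(A|C) = 0.32 × 0.125 = 0.04
P(A ∪ B ∪ C) = 0.36 + 0.44 + 0.32 − 0.08 − 0.04 − 0.12 + 0.00 = 0.88
P(none) = 1 − 0.88 = 0.12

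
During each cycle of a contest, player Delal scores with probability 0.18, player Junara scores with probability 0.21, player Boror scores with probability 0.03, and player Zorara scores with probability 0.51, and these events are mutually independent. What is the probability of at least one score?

0.69210066

P(none) = (1 − 0.18) × (1 − 0.21) × (1 − 0.03) × (1 − 0.51) = 0.82 × 0.79 × 0.97 × 0.49 = 0.30789934
P(at least one) = 1 − 0.30789934 = 0.69210066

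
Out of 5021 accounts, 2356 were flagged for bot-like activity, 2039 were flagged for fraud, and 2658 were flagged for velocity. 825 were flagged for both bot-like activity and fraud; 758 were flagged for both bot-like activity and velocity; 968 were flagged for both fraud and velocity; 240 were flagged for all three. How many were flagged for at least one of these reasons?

4742

|at least one| = 2356 + 2039 + 2658 − 825 − 758 − 968 + 240 = 4742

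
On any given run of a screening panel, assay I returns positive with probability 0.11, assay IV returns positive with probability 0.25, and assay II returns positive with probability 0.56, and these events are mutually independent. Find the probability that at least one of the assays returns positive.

0.7063

P(none) = (1 − 0.11) × (1 − 0.25) × (1 − 0.56) = 0.89 × 0.75 × 0.44 = 0.2937
P(at least one) = 1 − 0.2937 = 0.7063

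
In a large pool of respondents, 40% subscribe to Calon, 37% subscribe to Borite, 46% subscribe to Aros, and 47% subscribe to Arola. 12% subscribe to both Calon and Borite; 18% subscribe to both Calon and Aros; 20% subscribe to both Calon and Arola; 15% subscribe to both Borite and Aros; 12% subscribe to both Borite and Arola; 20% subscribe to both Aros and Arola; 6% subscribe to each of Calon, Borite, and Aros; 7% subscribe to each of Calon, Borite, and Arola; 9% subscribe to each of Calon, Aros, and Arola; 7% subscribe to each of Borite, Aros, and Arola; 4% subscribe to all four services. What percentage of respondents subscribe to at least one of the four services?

Inclusion–exclusion gives
P(at least one) = 40 + 37 + 46 + 47 − 12 − 18 − 20 − 15 − 12 − 20 + 6 + 7 + 9 + 7 − 4 = 98%

98%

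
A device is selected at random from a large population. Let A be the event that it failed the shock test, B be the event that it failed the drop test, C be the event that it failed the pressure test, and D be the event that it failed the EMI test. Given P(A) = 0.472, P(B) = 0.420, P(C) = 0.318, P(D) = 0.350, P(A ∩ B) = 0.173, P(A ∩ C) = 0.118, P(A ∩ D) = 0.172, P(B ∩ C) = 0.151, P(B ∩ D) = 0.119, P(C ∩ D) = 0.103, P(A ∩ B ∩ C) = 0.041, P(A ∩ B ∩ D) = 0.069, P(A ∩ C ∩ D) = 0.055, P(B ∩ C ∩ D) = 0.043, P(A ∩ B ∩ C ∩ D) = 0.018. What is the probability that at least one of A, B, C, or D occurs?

0.914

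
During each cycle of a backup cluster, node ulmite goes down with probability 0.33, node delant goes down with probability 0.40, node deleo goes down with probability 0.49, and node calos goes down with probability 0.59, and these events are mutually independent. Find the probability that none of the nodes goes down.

0.0840582

P(none) = (1 − 0.33) × (1 − 0.40) × (1 − 0.49) × (1 − 0.59) = 0.67 × 0.60 × 0.51 × 0.41 = 0.0840582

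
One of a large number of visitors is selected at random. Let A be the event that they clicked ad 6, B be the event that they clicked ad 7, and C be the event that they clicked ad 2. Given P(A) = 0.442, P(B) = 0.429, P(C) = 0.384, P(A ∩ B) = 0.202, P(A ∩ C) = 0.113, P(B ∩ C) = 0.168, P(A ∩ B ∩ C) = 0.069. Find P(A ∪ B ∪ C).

Using inclusion–exclusion:
P(A ∪ B ∪ C) = 0.442 + 0.429 + 0.384 − 0.202 − 0.113 − 0.168 + 0.069 = 0.841

0.841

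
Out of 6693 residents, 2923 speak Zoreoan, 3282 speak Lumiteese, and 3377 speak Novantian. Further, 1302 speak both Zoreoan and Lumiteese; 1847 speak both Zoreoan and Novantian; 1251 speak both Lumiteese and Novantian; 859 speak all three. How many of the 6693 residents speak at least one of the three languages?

Inclusion–exclusion gives
N(≥1) = 2923 + 3282 + 3377 − 1302 − 1847 − 1251 + 859 = 6041

6041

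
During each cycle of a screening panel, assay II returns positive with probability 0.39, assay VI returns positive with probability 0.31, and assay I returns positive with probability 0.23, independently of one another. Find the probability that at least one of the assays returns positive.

P(none) = (1 − 0.39) × (1 − 0.31) × (1 − 0.23) = 0.61 × 0.69 × 0.77 = 0.324093
P(at least one) = 1 − 0.324093 = 0.675907

0.675907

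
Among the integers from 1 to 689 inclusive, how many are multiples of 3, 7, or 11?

331

Apply inclusion-exclusion:
⌊689/3⌋ + ⌊689/7⌋ + ⌊689/11⌋ − ⌊689/21⌋ − ⌊689/33⌋ − ⌊689/77⌋ + ⌊689/231⌋ = 229 + 98 + 62 − 32 − 20 − 8 + 2 = 331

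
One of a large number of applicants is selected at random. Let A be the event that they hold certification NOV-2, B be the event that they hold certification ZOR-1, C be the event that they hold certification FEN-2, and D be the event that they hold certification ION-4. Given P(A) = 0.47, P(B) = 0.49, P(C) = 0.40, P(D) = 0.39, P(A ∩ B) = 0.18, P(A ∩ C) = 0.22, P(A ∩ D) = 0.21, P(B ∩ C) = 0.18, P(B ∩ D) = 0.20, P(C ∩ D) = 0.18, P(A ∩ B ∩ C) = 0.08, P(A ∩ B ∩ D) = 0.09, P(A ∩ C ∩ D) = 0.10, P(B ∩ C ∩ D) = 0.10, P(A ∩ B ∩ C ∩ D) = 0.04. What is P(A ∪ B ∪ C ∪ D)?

P(A ∪ B ∪ C ∪ D) = 0.47 + 0.49 + 0.40 + 0.39 − 0.18 − 0.22 − 0.21 − 0.18 − 0.20 − 0.18 + 0.08 + 0.09 + 0.10 + 0.10 − 0.04 = 0.91

0.91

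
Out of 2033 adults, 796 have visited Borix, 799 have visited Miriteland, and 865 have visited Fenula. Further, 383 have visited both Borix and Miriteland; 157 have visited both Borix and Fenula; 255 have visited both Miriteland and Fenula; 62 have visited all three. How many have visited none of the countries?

306

Inclusion–exclusion gives
N(≥1) = 796 + 799 + 865 − 383 − 157 − 255 + 62 = 1727
None: 2033 − 1727 = 306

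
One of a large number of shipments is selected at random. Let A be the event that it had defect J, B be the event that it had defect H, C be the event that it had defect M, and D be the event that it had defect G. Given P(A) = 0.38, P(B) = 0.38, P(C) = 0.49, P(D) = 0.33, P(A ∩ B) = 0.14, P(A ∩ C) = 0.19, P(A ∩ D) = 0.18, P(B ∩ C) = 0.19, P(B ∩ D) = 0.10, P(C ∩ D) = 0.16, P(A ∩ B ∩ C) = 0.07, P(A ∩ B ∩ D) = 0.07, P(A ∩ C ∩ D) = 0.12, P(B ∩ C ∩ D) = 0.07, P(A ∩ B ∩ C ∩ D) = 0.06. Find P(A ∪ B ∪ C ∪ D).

0.89

Apply inclusion-exclusion:
P(A ∪ B ∪ C ∪ D) = 0.38 + 0.38 + 0.49 + 0.33 − 0.14 − 0.19 − 0.18 − 0.19 − 0.10 − 0.16 + 0.07 + 0.07 + 0.12 + 0.07 − 0.06 = 0.89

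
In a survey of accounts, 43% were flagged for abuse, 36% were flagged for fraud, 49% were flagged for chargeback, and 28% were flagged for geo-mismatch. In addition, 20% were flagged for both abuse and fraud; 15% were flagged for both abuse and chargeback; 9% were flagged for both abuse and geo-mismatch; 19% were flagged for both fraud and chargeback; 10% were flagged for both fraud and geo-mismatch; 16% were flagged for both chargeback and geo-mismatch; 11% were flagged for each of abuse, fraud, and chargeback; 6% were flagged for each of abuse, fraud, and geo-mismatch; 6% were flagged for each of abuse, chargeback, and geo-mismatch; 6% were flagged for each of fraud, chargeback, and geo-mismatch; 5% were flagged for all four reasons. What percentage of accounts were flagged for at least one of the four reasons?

P(union) = 43 + 36 + 49 + 28 − 20 − 15 − 9 − 19 − 10 − 16 + 11 + 6 + 6 + 6 − 5 = 91%

91%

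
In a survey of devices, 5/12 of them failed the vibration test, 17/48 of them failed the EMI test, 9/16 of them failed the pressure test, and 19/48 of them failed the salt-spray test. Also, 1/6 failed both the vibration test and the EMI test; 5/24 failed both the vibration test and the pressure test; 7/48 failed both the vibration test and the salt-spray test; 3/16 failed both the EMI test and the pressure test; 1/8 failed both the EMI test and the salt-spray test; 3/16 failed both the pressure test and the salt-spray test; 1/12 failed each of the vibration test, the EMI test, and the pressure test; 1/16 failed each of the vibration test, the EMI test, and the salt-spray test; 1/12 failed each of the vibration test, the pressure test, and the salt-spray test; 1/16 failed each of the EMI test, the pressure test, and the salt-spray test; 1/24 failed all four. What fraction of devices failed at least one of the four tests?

23/24

Inclusion–exclusion gives
P(at least one) = 5/12 + 17/48 + 9/16 + 19/48 − 1/6 − 5/24 − 7/48 − 3/16 − 1/8 − 3/16 + 1/12 + 1/16 + 1/12 + 1/16 − 1/24 = 23/24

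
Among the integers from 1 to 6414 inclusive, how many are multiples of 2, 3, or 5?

By inclusion-exclusion,
3207 + 2138 + 1282 − 1069 − 641 − 427 + 213 = 4703

4703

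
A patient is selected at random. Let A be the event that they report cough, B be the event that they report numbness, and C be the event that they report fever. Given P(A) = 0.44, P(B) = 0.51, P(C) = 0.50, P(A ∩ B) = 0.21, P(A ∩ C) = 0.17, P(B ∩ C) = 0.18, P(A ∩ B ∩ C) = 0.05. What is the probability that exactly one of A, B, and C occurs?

0.48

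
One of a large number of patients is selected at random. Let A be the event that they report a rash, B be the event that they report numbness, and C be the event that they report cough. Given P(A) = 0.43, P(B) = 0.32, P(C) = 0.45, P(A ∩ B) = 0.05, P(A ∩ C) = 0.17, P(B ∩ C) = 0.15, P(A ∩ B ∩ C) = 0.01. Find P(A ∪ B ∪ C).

0.84

Using inclusion–exclusion:
P(A ∪ B ∪ C) = 0.43 + 0.32 + 0.45 − 0.05 − 0.17 − 0.15 + 0.01 = 0.84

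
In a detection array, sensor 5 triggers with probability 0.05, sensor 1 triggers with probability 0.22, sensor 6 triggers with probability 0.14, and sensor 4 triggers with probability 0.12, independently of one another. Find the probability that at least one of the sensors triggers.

0.4392112

Since the events are independent, P(none) is the product of the individual non-occurrence probabilities.
P(none) = (1 − 0.05) × (1 − 0.22) × (1 − 0.14) × (1 − 0.12) = 0.95 × 0.78 × 0.86 × 0.88 = 0.5607888
P(at least one) = 1 − 0.5607888 = 0.4392112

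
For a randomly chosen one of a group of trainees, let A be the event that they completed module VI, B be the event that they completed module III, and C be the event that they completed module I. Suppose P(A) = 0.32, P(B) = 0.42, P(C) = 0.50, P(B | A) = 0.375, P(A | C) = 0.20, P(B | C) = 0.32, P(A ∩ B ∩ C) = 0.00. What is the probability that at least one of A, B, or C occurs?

P(A ∩ B) = P(A)·P(B|A) = 0.32 × 0.375 = 0.12
P(A ∩ C) = P(C)·P(A|C) = 0.50 × 0.20 = 0.10
P(B ∩ C) = P(C)·P(B|C) = 0.50 × 0.32 = 0.16
By inclusion–exclusion:
P(A ∪ B ∪ C) = 0.32 + 0.42 + 0.50 − 0.12 − 0.10 − 0.16 + 0.00 = 0.86

0.86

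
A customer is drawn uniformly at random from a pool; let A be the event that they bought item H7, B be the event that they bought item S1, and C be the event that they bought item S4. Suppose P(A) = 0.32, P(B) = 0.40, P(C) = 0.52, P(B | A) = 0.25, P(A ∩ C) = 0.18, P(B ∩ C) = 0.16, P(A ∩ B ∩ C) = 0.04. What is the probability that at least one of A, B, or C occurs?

0.86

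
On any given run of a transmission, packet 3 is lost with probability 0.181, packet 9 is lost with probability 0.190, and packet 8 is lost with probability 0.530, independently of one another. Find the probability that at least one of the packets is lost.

P(none) = (1 − 0.181) × (1 − 0.190) × (1 − 0.530) = 0.819 × 0.810 × 0.470 = 0.3117933
P(at least one) = 1 − 0.3117933 = 0.6882067

0.6882067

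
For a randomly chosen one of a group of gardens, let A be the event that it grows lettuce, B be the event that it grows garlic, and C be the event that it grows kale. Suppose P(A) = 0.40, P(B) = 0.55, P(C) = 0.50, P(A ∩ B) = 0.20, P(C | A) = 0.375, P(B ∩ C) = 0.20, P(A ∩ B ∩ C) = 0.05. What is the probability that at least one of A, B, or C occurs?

0.95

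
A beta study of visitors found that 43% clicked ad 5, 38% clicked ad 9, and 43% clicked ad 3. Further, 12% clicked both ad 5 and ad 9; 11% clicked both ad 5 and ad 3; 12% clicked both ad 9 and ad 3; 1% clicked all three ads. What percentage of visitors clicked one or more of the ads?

P(at least one) = 43 + 38 + 43 − 12 − 11 − 12 + 1 = 90%

90%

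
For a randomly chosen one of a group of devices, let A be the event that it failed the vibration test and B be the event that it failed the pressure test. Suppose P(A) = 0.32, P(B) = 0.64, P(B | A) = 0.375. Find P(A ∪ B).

P(A ∩ B) = P(A)·P(B|A) = 0.32 × 0.375 = 0.12
P(A ∪ B) = 0.32 + 0.64 − 0.12 = 0.84

0.84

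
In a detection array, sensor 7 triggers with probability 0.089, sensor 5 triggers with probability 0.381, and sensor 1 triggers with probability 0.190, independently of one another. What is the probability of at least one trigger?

0.54323371

P(none) = (1 − 0.089) × (1 − 0.381) × (1 − 0.190) = 0.911 × 0.619 × 0.810 = 0.45676629
P(at least one) = 1 − 0.45676629 = 0.54323371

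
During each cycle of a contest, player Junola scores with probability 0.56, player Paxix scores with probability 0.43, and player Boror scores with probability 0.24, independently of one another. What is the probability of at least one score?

P(none) = (1 − 0.56) × (1 − 0.43) × (1 − 0.24) = 0.44 × 0.57 × 0.76 = 0.190608
P(at least one) = 1 − 0.190608 = 0.809392

0.809392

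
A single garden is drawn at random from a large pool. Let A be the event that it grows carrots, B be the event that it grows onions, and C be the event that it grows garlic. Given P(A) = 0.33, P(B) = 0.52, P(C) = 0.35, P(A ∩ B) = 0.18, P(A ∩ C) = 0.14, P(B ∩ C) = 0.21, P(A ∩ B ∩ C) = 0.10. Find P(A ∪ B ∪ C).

0.77

P(A ∪ B ∪ C) = 0.33 + 0.52 + 0.35 − 0.18 − 0.14 − 0.21 + 0.10 = 0.77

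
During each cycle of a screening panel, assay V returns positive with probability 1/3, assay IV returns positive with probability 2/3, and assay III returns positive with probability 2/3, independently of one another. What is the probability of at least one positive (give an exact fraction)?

Independence gives P(none) = ∏(1 − pᵢ).
P(none) = (1 − 1/3) × (1 − 2/3) × (1 − 2/3) = 2/3 × 1/3 × 1/3 = 2/27
P(at least one) = 1 − 2/27 = 25/27

25/27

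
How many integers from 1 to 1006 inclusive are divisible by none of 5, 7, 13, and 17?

600

201 + 143 + 77 + 59 − 28 − 15 − 11 − 11 − 8 − 4 + 2 + 1 + 0 + 0 − 0 = 406
1006 − 406 = 600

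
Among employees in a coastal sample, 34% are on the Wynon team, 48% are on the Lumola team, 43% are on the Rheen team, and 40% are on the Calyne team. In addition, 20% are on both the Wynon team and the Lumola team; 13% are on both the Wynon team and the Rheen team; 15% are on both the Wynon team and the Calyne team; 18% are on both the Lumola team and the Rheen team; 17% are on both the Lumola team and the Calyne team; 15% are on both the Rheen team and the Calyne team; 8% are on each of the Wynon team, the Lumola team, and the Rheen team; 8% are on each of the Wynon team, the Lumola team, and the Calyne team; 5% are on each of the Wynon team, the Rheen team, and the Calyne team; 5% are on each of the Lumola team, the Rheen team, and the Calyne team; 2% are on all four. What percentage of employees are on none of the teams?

By inclusion–exclusion:
P(≥1) = 34 + 48 + 43 + 40 − 20 − 13 − 15 − 18 − 17 − 15 + 8 + 8 + 5 + 5 − 2 = 91%
P(none) = 100% − 91% = 9%

9%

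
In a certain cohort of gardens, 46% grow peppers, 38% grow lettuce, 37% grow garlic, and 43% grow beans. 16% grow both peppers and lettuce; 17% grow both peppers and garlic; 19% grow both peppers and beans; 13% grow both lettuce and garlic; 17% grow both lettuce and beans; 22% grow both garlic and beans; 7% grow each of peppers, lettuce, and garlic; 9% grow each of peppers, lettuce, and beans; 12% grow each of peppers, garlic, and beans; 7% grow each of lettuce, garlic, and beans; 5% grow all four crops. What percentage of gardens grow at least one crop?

Apply inclusion-exclusion:
P(≥1) = 46 + 38 + 37 + 43 − 16 − 17 − 19 − 13 − 17 − 22 + 7 + 9 + 12 + 7 − 5 = 90%

90%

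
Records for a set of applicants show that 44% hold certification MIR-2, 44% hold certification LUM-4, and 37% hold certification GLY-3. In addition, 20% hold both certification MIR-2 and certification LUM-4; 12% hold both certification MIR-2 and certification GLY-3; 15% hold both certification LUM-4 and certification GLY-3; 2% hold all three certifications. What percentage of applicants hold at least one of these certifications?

80%

By inclusion-exclusion,
P(at least one) = 44 + 44 + 37 − 20 − 12 − 15 + 2 = 80%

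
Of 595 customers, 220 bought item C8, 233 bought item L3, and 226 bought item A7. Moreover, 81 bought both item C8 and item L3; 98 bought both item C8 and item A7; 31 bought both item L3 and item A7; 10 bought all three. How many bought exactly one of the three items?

289

By inclusion–exclusion (exactly-one form):
|exactly one| = 220 + 233 + 226 − 2·81 − 2·98 − 2·31 + 3·10 = 289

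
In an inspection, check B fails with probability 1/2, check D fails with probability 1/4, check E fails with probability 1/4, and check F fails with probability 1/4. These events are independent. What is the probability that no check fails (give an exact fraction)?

27/128

P(none) = (1 − 1/2) × (1 − 1/4) × (1 − 1/4) × (1 − 1/4) = 1/2 × 3/4 × 3/4 × 3/4 = 27/128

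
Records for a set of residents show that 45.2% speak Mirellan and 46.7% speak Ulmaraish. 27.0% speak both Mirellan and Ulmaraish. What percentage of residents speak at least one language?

64.9%

P(at least one) = 45.2 + 46.7 − 27.0 = 64.9%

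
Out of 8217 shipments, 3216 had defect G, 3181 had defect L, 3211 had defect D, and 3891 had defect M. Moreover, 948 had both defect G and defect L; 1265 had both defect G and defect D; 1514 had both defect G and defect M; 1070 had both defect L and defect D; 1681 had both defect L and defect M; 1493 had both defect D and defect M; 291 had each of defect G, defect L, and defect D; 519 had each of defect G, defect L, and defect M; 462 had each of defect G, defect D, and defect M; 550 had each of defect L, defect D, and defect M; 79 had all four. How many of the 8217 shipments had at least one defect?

7271

|union| = 3216 + 3181 + 3211 + 3891 − 948 − 1265 − 1514 − 1070 − 1681 − 1493 + 291 + 519 + 462 + 550 − 79 = 7271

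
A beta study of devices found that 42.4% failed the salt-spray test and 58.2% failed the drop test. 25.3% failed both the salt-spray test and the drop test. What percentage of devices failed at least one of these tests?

75.3%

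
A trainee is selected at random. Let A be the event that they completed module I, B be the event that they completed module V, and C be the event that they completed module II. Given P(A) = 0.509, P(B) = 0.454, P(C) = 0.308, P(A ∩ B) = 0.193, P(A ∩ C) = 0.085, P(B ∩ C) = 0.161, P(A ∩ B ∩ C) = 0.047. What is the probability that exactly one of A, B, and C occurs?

0.534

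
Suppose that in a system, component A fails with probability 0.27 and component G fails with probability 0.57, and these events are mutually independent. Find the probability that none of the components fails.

Independence gives P(none) = ∏(1 − pᵢ).
P(none) = (1 − 0.27) × (1 − 0.57) = 0.73 × 0.43 = 0.3139

0.3139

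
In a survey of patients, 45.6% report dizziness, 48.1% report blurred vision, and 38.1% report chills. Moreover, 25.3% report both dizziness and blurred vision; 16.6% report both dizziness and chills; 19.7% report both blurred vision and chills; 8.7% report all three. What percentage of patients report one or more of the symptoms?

Inclusion–exclusion gives
P(≥1) = 45.6 + 48.1 + 38.1 − 25.3 − 16.6 − 19.7 + 8.7 = 78.9%

78.9%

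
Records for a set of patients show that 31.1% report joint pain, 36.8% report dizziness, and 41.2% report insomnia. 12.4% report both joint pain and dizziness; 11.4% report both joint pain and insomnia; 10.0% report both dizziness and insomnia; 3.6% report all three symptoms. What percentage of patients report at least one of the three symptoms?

P(union) = 31.1 + 36.8 + 41.2 − 12.4 − 11.4 − 10.0 + 3.6 = 78.9%

78.9%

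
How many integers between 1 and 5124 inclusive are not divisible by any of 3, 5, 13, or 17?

2374

1708 + 1024 + 394 + 301 − 341 − 131 − 100 − 78 − 60 − 23 + 26 + 20 + 7 + 4 − 1 = 2750
5124 − 2750 = 2374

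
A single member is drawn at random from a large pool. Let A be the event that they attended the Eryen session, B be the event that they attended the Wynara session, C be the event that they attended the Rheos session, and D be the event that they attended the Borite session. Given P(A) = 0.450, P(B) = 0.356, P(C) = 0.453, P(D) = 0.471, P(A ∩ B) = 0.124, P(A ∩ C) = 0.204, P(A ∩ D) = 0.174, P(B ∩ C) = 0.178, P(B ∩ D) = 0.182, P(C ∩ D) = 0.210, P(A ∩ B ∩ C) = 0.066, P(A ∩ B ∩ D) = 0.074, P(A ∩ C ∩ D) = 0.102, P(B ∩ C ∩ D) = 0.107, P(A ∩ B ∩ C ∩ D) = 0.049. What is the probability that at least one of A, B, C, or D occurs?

0.958

Inclusion–exclusion gives
P(A ∪ B ∪ C ∪ D) = 0.450 + 0.356 + 0.453 + 0.471 − 0.124 − 0.204 − 0.174 − 0.178 − 0.182 − 0.210 + 0.066 + 0.074 + 0.102 + 0.107 − 0.049 = 0.958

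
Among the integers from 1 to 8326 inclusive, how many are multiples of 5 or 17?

2057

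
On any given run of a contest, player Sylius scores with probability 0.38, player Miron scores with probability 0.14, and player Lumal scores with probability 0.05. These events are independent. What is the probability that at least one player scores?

P(none) = (1 − 0.38) × (1 − 0.14) × (1 − 0.05) = 0.62 × 0.86 × 0.95 = 0.50654
P(at least one) = 1 − 0.50654 = 0.49346

0.49346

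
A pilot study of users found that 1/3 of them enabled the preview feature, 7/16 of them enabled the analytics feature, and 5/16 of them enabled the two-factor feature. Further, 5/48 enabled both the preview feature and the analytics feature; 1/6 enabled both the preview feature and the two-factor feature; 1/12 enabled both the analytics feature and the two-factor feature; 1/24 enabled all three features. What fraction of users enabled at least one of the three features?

By inclusion–exclusion:
P(union) = 1/3 + 7/16 + 5/16 − 5/48 − 1/6 − 1/12 + 1/24 = 37/48

37/48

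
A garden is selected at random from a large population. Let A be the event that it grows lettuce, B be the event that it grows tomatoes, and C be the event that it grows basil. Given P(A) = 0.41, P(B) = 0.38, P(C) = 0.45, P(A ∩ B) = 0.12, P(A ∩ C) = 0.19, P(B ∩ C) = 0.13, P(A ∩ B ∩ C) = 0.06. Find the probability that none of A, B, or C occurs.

P(A ∪ B ∪ C) = 0.41 + 0.38 + 0.45 − 0.12 − 0.19 − 0.13 + 0.06 = 0.86
P(none) = 1 − 0.86 = 0.14

0.14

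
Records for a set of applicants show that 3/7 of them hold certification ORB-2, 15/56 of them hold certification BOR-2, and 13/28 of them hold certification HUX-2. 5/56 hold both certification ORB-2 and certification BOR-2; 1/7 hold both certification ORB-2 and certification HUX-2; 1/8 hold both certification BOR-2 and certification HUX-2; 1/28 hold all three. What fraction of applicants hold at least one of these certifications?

47/56

Apply inclusion-exclusion:
P(at least one) = 3/7 + 15/56 + 13/28 − 5/56 − 1/7 − 1/8 + 1/28 = 47/56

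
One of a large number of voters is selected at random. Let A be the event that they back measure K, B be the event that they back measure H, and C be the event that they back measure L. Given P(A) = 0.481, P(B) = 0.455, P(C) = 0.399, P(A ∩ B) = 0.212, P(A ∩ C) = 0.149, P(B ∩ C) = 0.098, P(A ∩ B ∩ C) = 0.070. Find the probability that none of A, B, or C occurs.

0.054

By inclusion–exclusion:
P(A ∪ B ∪ C) = 0.481 + 0.455 + 0.399 − 0.212 − 0.149 − 0.098 + 0.070 = 0.946
P(none) = 1 − 0.946 = 0.054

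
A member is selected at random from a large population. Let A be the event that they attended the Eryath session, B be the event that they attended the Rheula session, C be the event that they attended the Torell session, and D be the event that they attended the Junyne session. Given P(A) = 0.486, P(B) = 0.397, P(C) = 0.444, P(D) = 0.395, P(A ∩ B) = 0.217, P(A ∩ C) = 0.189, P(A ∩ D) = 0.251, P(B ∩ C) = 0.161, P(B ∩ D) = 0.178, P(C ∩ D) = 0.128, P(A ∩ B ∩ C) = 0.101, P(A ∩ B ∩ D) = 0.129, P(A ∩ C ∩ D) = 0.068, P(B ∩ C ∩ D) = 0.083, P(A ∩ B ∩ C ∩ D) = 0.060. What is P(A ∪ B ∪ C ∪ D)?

0.919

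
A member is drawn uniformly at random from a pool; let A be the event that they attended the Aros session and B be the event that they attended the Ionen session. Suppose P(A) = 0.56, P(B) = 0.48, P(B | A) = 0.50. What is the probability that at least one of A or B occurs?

P(A ∩ B) = P(A)·P(B|A) = 0.56 × 0.50 = 0.28
P(A ∪ B) = 0.56 + 0.48 − 0.28 = 0.76

0.76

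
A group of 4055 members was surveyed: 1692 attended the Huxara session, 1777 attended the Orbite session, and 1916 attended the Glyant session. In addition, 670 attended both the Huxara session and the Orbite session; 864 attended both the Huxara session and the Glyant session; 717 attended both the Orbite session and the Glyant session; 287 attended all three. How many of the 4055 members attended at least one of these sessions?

Apply inclusion-exclusion:
|union| = 1692 + 1777 + 1916 − 670 − 864 − 717 + 287 = 3421

3421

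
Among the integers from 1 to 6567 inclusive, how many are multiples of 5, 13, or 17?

Using inclusion–exclusion:
1313 + 505 + 386 − 101 − 77 − 29 + 5 = 2002

2002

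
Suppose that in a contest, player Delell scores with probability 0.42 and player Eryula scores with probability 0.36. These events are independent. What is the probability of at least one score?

P(none) = (1 − 0.42) × (1 − 0.36) = 0.58 × 0.64 = 0.3712
P(at least one) = 1 − 0.3712 = 0.6288

0.6288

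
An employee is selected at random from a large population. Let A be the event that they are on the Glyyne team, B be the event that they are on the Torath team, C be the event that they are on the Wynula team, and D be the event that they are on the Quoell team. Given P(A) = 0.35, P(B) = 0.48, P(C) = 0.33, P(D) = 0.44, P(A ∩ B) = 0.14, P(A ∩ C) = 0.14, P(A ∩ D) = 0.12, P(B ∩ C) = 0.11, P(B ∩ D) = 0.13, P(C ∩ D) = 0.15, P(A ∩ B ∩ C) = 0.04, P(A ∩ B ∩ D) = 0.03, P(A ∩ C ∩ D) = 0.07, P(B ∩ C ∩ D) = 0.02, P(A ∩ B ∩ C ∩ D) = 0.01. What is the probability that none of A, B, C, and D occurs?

Inclusion–exclusion gives
P(A ∪ B ∪ C ∪ D) = 0.35 + 0.48 + 0.33 + 0.44 − 0.14 − 0.14 − 0.12 − 0.11 − 0.13 − 0.15 + 0.04 + 0.03 + 0.07 + 0.02 − 0.01 = 0.96
P(none) = 1 − 0.96 = 0.04

0.04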